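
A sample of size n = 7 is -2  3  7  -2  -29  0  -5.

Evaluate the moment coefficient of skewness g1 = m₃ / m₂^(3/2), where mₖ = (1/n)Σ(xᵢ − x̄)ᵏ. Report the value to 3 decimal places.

-1.563

x̄ = (-2 + 3 + 7 - 2 - 29 + 0 - 5) / 7 = -4.0000
deviations (xᵢ − x̄): 2.0000, 7.0000, 11.0000, 2.0000, -25.0000, 4.0000, -1.0000
Σ(xᵢ − x̄)² = 820.0000 ⇒ m₂ = 820.0000/7 = 117.14286
Σ(xᵢ − x̄)³ = -13872.0000 ⇒ m₃ = -13872.0000/7 = -1981.71429
m₂^(3/2) = 117.14286^(1.5) = 1267.86706
g1 = m₃ / m₂^(3/2) = -1981.71429 / 1267.86706 ≈ -1.563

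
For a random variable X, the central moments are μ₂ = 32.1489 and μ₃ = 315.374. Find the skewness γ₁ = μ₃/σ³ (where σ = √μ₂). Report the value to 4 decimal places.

σ = √μ₂ = √32.1489 = 5.67000
σ³ = μ₂^(3/2) = 182.28426
γ₁ = μ₃/σ³ = 315.374 / 182.28426 ≈ 1.7301

1.7301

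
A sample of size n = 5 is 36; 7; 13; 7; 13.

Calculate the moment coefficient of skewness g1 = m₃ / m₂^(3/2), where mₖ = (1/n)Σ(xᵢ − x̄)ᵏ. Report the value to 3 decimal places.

x̄ = (36 + 7 + 13 + 7 + 13) / 5 = 15.2000
deviations (xᵢ − x̄): 20.8000, -8.2000, -2.2000, -8.2000, -2.2000
Σ(xᵢ − x̄)² = 576.8000 ⇒ m₂ = 576.8000/5 = 115.36000
Σ(xᵢ − x̄)³ = 7874.8800 ⇒ m₃ = 7874.8800/5 = 1574.97600
m₂^(3/2) = 115.36000^(1.5) = 1239.03299
g1 = m₃ / m₂^(3/2) = 1574.97600 / 1239.03299 ≈ 1.271

1.271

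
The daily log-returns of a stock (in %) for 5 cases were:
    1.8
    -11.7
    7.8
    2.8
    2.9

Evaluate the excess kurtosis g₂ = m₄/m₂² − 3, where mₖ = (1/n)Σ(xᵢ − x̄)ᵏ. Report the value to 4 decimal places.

x̄ = 0.7200
Σ(xᵢ − x̄)² = 214.6280 ⇒ m₂ = 42.92560
Σ(xᵢ − x̄)⁴ = 26350.3564 ⇒ m₄ = 5270.07129
m₂² = 1842.60714
g₂ = m₄/m₂² − 3 = 2.86012 − 3 ≈ -0.1399

-0.1399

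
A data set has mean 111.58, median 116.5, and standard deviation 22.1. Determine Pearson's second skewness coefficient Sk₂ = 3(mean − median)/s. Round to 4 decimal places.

Sk₂ = 3(111.58 − 116.5) / 22.1 = 3 × -4.9200 / 22.1
    = -14.7600 / 22.1 ≈ -0.6679

-0.6679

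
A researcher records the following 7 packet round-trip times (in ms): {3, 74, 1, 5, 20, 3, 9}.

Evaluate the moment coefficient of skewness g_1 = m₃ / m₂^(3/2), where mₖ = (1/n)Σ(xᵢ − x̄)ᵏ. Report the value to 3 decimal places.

x̄ = (3 + 74 + 1 + 5 + 20 + 3 + 9) / 7 = 16.4286
deviations (xᵢ − x̄): -13.4286, 57.5714, -15.4286, -11.4286, 3.5714, -13.4286, -7.4286
Σ(xᵢ − x̄)² = 4111.7143 ⇒ m₂ = 4111.7143/7 = 587.38776
Σ(xᵢ − x̄)³ = 180445.9592 ⇒ m₃ = 180445.9592/7 = 25777.99417
m₂^(3/2) = 587.38776^(1.5) = 14235.97882
g_1 = m₃ / m₂^(3/2) = 25777.99417 / 14235.97882 ≈ 1.811

1.811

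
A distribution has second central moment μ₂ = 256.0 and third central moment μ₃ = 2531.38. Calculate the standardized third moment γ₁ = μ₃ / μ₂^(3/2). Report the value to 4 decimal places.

σ = √μ₂ = √256.0 = 16.00000
σ³ = μ₂^(3/2) = 4096.00000
γ₁ = μ₃/σ³ = 2531.38 / 4096.00000 ≈ 0.6180

0.6180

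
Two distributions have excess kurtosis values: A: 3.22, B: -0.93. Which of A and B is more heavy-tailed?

Higher excess kurtosis ⇒ heavier tails relative to the normal distribution.
3.22 vs -0.93: the larger is 3.22, so A has heavier tails. (A is leptokurtic — heavier-than-normal tails; the other is platykurtic.)

A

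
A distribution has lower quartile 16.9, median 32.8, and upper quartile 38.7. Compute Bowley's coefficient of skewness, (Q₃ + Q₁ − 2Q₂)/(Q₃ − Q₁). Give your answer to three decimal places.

-0.459

numerator: Q₃ + Q₁ − 2Q₂ = 38.7 + 16.9 − 2×32.8 = -10.0000
denominator: Q₃ − Q₁ = 38.7 − 16.9 = 21.8000
Bowley skewness = -10.0000 / 21.8000 ≈ -0.459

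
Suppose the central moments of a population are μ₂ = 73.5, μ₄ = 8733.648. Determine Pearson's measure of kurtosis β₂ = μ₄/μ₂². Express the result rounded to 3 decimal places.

μ₂² = 73.5² = 5402.25000
μ₄/μ₂² = 8733.648 / 5402.25000 = 1.61667
β₂ ≈ 1.617

1.617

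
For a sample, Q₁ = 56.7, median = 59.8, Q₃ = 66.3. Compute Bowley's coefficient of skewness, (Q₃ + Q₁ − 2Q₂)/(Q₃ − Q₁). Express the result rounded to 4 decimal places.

0.3542

numerator: Q₃ + Q₁ − 2Q₂ = 66.3 + 56.7 − 2×59.8 = 3.4000
denominator: Q₃ − Q₁ = 66.3 − 56.7 = 9.6000
Bowley skewness = 3.4000 / 9.6000 ≈ 0.3542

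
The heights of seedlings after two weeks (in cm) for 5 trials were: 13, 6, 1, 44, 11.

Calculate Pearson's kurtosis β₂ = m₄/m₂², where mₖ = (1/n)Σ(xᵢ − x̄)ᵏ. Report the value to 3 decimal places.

x̄ = 15.0000
Σ(xᵢ − x̄)² = 1138.0000 ⇒ m₂ = 227.60000
Σ(xᵢ − x̄)⁴ = 752530.0000 ⇒ m₄ = 150506.00000
m₂² = 51801.76000
β₂ = m₄/m₂² = 150506.00000 / 51801.76000 ≈ 2.905

2.905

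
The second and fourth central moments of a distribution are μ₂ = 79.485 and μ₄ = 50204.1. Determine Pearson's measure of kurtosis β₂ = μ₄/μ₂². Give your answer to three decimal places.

μ₂² = 79.485² = 6317.86523
μ₄/μ₂² = 50204.1 / 6317.86523 = 7.94637
β₂ ≈ 7.946

7.946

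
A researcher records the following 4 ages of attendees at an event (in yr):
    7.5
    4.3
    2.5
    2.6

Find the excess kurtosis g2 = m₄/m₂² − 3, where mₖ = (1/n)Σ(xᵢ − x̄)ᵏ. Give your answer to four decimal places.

-1.0412

x̄ = 4.2250
Σ(xᵢ − x̄)² = 16.3475 ⇒ m₂ = 4.08688
Σ(xᵢ − x̄)⁴ = 130.8663 ⇒ m₄ = 32.71658
m₂² = 16.70255
g2 = m₄/m₂² − 3 = 1.95878 − 3 ≈ -1.0412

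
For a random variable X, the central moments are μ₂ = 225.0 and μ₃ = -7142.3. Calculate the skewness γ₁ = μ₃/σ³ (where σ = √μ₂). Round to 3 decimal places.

σ = √μ₂ = √225.0 = 15.00000
σ³ = μ₂^(3/2) = 3375.00000
γ₁ = μ₃/σ³ = -7142.3 / 3375.00000 ≈ -2.116

-2.116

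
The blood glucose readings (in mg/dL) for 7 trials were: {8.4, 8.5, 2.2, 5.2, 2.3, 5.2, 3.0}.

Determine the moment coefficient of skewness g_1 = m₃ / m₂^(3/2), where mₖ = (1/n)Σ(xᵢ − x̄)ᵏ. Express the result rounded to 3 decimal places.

x̄ = (8.4 + 8.5 + 2.2 + 5.2 + 2.3 + 5.2 + 3.0) / 7 = 4.9714
deviations (xᵢ − x̄): 3.4286, 3.5286, -2.7714, 0.2286, -2.6714, 0.2286, -1.9714
Σ(xᵢ − x̄)² = 43.0143 ⇒ m₂ = 43.0143/7 = 6.14490
Σ(xᵢ − x̄)³ = 36.2471 ⇒ m₃ = 36.2471/7 = 5.17816
m₂^(3/2) = 6.14490^(1.5) = 15.23253
g_1 = m₃ / m₂^(3/2) = 5.17816 / 15.23253 ≈ 0.340

0.340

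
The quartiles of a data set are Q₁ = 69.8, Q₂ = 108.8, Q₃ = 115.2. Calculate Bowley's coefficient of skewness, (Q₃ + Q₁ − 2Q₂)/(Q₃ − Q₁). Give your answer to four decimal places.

-0.7181

numerator: Q₃ + Q₁ − 2Q₂ = 115.2 + 69.8 − 2×108.8 = -32.6000
denominator: Q₃ − Q₁ = 115.2 − 69.8 = 45.4000
Bowley skewness = -32.6000 / 45.4000 ≈ -0.7181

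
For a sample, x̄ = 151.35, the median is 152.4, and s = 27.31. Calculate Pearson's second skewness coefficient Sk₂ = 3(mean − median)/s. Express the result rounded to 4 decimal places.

Sk₂ = 3(151.35 − 152.4) / 27.31 = 3 × -1.0500 / 27.31
    = -3.1500 / 27.31 ≈ -0.1153

-0.1153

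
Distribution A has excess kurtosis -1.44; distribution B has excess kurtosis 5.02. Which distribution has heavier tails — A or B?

B

Higher excess kurtosis ⇒ heavier tails relative to the normal distribution.
-1.44 vs 5.02: the larger is 5.02, so B has heavier tails. (B is leptokurtic — heavier-than-normal tails; the other is platykurtic.)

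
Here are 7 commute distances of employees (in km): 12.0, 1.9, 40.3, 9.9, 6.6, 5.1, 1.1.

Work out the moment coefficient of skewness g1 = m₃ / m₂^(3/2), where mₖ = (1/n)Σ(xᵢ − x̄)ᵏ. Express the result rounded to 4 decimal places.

x̄ = (12.0 + 1.9 + 40.3 + 9.9 + 6.6 + 5.1 + 1.1) / 7 = 10.9857
deviations (xᵢ − x̄): 1.0143, -9.0857, 29.3143, -1.0857, -4.3857, -5.8857, -9.8857
Σ(xᵢ − x̄)² = 1095.6886 ⇒ m₂ = 1095.6886/7 = 156.52694
Σ(xᵢ − x̄)³ = 23185.9511 ⇒ m₃ = 23185.9511/7 = 3312.27873
m₂^(3/2) = 156.52694^(1.5) = 1958.31990
g1 = m₃ / m₂^(3/2) = 3312.27873 / 1958.31990 ≈ 1.6914

1.6914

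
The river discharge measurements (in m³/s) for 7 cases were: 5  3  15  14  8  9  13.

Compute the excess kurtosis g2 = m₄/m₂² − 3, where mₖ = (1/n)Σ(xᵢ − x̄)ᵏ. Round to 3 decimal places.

-1.413

x̄ = 9.5714
Σ(xᵢ − x̄)² = 127.7143 ⇒ m₂ = 18.24490
Σ(xᵢ − x̄)⁴ = 3699.0262 ⇒ m₄ = 528.43232
m₂² = 332.87630
g2 = m₄/m₂² − 3 = 1.58747 − 3 ≈ -1.413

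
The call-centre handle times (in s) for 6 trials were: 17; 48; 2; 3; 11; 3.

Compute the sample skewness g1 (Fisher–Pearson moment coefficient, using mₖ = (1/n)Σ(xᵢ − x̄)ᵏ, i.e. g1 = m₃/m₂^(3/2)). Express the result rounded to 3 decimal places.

x̄ = (17 + 48 + 2 + 3 + 11 + 3) / 6 = 14.0000
deviations (xᵢ − x̄): 3.0000, 34.0000, -12.0000, -11.0000, -3.0000, -11.0000
Σ(xᵢ − x̄)² = 1560.0000 ⇒ m₂ = 1560.0000/6 = 260.00000
Σ(xᵢ − x̄)³ = 34914.0000 ⇒ m₃ = 34914.0000/6 = 5819.00000
m₂^(3/2) = 260.00000^(1.5) = 4192.37403
g1 = m₃ / m₂^(3/2) = 5819.00000 / 4192.37403 ≈ 1.388

1.388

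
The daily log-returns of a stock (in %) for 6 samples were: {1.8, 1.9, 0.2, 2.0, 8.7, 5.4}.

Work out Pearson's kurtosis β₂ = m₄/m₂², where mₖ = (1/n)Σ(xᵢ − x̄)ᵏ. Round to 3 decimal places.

2.384

x̄ = 3.3333
Σ(xᵢ − x̄)² = 49.0733 ⇒ m₂ = 8.17889
Σ(xᵢ − x̄)⁴ = 957.0441 ⇒ m₄ = 159.50735
m₂² = 66.89422
β₂ = m₄/m₂² = 159.50735 / 66.89422 ≈ 2.384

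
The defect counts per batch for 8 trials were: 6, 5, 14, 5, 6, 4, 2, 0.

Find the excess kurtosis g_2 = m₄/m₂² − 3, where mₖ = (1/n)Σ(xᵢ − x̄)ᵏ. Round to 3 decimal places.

x̄ = 5.2500
Σ(xᵢ − x̄)² = 117.5000 ⇒ m₂ = 14.68750
Σ(xᵢ − x̄)⁴ = 6736.1563 ⇒ m₄ = 842.01953
m₂² = 215.72266
g_2 = m₄/m₂² − 3 = 3.90325 − 3 ≈ 0.903

0.903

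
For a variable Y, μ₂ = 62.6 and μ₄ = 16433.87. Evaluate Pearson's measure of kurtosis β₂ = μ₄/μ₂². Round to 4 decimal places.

4.1936

μ₂² = 62.6² = 3918.76000
μ₄/μ₂² = 16433.87 / 3918.76000 = 4.19364
β₂ ≈ 4.1936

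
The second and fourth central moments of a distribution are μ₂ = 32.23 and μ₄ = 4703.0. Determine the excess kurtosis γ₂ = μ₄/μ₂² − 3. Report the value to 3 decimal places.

1.527

μ₂² = 32.23² = 1038.77290
μ₄/μ₂² = 4703.0 / 1038.77290 = 4.52746
γ₂ = 4.52746 − 3 ≈ 1.527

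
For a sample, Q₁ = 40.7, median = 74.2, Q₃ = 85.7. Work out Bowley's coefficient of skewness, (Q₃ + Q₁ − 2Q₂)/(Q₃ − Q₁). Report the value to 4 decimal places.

numerator: Q₃ + Q₁ − 2Q₂ = 85.7 + 40.7 − 2×74.2 = -22.0000
denominator: Q₃ − Q₁ = 85.7 − 40.7 = 45.0000
Bowley skewness = -22.0000 / 45.0000 ≈ -0.4889

-0.4889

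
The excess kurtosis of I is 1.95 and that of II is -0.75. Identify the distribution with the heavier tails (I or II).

I

Higher excess kurtosis ⇒ heavier tails relative to the normal distribution.
1.95 vs -0.75: the larger is 1.95, so I has heavier tails. (I is leptokurtic — heavier-than-normal tails; the other is platykurtic.)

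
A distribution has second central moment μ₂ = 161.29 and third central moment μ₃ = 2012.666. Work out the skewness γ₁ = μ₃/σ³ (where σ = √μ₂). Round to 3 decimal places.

σ = √μ₂ = √161.29 = 12.70000
σ³ = μ₂^(3/2) = 2048.38300
γ₁ = μ₃/σ³ = 2012.666 / 2048.38300 ≈ 0.983

0.983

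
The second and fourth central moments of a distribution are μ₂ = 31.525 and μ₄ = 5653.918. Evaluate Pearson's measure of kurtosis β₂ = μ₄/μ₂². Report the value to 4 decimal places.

μ₂² = 31.525² = 993.82563
μ₄/μ₂² = 5653.918 / 993.82563 = 5.68904
β₂ ≈ 5.6890

5.6890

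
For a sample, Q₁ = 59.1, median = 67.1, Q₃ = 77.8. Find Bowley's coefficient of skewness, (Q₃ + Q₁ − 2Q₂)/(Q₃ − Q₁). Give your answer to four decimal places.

0.1444

numerator: Q₃ + Q₁ − 2Q₂ = 77.8 + 59.1 − 2×67.1 = 2.7000
denominator: Q₃ − Q₁ = 77.8 − 59.1 = 18.7000
Bowley skewness = 2.7000 / 18.7000 ≈ 0.1444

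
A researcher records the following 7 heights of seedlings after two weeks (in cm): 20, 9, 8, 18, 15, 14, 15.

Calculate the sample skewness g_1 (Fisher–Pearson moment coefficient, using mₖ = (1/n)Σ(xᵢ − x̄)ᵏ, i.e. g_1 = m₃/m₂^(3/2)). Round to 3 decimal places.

x̄ = (20 + 9 + 8 + 18 + 15 + 14 + 15) / 7 = 14.1429
deviations (xᵢ − x̄): 5.8571, -5.1429, -6.1429, 3.8571, 0.8571, -0.1429, 0.8571
Σ(xᵢ − x̄)² = 114.8571 ⇒ m₂ = 114.8571/7 = 16.40816
Σ(xᵢ − x̄)³ = -108.2449 ⇒ m₃ = -108.2449/7 = -15.46356
m₂^(3/2) = 16.40816^(1.5) = 66.46453
g_1 = m₃ / m₂^(3/2) = -15.46356 / 66.46453 ≈ -0.233

-0.233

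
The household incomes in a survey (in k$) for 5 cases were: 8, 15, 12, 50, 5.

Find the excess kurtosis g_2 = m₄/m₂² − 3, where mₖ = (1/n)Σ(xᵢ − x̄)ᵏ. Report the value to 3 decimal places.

x̄ = 18.0000
Σ(xᵢ − x̄)² = 1338.0000 ⇒ m₂ = 267.60000
Σ(xᵢ − x̄)⁴ = 1088514.0000 ⇒ m₄ = 217702.80000
m₂² = 71609.76000
g_2 = m₄/m₂² − 3 = 3.04013 − 3 ≈ 0.040

0.040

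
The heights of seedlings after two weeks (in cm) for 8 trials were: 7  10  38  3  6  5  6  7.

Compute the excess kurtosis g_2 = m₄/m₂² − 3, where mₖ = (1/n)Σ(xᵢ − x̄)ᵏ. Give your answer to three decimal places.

2.803

x̄ = 10.2500
Σ(xᵢ − x̄)² = 907.5000 ⇒ m₂ = 113.43750
Σ(xᵢ − x̄)⁴ = 597394.4063 ⇒ m₄ = 74674.30078
m₂² = 12868.06641
g_2 = m₄/m₂² − 3 = 5.80307 − 3 ≈ 2.803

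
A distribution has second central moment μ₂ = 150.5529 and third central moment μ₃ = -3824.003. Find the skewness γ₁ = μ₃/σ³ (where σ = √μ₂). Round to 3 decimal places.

σ = √μ₂ = √150.5529 = 12.27000
σ³ = μ₂^(3/2) = 1847.28408
γ₁ = μ₃/σ³ = -3824.003 / 1847.28408 ≈ -2.070

-2.070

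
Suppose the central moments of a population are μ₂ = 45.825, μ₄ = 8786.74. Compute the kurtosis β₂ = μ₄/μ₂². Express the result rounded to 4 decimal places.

μ₂² = 45.825² = 2099.93063
μ₄/μ₂² = 8786.74 / 2099.93063 = 4.18430
β₂ ≈ 4.1843

4.1843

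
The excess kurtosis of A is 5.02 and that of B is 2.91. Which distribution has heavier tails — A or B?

A

Higher excess kurtosis ⇒ heavier tails relative to the normal distribution.
5.02 vs 2.91: the larger is 5.02, so A has heavier tails.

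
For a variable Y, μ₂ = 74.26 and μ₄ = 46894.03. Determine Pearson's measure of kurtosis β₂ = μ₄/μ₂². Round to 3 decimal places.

μ₂² = 74.26² = 5514.54760
μ₄/μ₂² = 46894.03 / 5514.54760 = 8.50369
β₂ ≈ 8.504

8.504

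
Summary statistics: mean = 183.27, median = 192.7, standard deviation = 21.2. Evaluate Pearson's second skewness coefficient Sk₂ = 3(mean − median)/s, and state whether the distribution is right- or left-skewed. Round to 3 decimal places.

-1.334, left-skewed

Sk₂ = 3(183.27 − 192.7) / 21.2 = 3 × -9.4300 / 21.2
    = -28.2900 / 21.2 ≈ -1.334
Sk₂ < 0 ⇒ mean < median ⇒ left-skewed (negative skew).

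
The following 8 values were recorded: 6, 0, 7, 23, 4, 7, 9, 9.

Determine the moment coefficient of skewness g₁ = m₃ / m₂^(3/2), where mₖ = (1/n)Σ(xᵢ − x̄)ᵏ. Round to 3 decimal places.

x̄ = (6 + 0 + 7 + 23 + 4 + 7 + 9 + 9) / 8 = 8.1250
deviations (xᵢ − x̄): -2.1250, -8.1250, -1.1250, 14.8750, -4.1250, -1.1250, 0.8750, 0.8750
Σ(xᵢ − x̄)² = 312.8750 ⇒ m₂ = 312.8750/8 = 39.10938
Σ(xᵢ − x̄)³ = 2673.6563 ⇒ m₃ = 2673.6563/8 = 334.20703
m₂^(3/2) = 39.10938^(1.5) = 244.58021
g₁ = m₃ / m₂^(3/2) = 334.20703 / 244.58021 ≈ 1.366

1.366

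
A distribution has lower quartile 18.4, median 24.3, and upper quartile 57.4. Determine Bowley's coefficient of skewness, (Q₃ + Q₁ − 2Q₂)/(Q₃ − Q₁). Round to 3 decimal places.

numerator: Q₃ + Q₁ − 2Q₂ = 57.4 + 18.4 − 2×24.3 = 27.2000
denominator: Q₃ − Q₁ = 57.4 − 18.4 = 39.0000
Bowley skewness = 27.2000 / 39.0000 ≈ 0.697

0.697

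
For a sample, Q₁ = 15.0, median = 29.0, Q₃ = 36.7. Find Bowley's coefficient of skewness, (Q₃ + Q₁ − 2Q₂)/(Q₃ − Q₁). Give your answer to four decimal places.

-0.2903

numerator: Q₃ + Q₁ − 2Q₂ = 36.7 + 15.0 − 2×29.0 = -6.3000
denominator: Q₃ − Q₁ = 36.7 − 15.0 = 21.7000
Bowley skewness = -6.3000 / 21.7000 ≈ -0.2903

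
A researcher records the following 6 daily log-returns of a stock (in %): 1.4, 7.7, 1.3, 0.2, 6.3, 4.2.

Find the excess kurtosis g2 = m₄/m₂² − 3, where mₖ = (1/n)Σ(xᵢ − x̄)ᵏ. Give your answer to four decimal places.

x̄ = 3.5167
Σ(xᵢ − x̄)² = 46.1083 ⇒ m₂ = 7.68472
Σ(xᵢ − x̄)⁴ = 531.7155 ⇒ m₄ = 88.61925
m₂² = 59.05496
g2 = m₄/m₂² − 3 = 1.50062 − 3 ≈ -1.4994

-1.4994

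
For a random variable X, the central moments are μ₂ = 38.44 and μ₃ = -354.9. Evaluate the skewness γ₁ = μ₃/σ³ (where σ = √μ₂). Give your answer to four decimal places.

σ = √μ₂ = √38.44 = 6.20000
σ³ = μ₂^(3/2) = 238.32800
γ₁ = μ₃/σ³ = -354.9 / 238.32800 ≈ -1.4891

-1.4891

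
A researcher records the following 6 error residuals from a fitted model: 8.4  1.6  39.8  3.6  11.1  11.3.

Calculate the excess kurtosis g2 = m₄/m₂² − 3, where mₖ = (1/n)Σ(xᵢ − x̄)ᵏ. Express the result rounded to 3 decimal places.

x̄ = 12.6333
Σ(xᵢ − x̄)² = 963.4133 ⇒ m₂ = 160.56889
Σ(xᵢ − x̄)⁴ = 566492.8715 ⇒ m₄ = 94415.47859
m₂² = 25782.36808
g2 = m₄/m₂² − 3 = 3.66202 − 3 ≈ 0.662

0.662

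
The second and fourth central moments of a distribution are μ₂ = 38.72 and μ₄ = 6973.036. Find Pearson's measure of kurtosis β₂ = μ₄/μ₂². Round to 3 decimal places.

4.651

μ₂² = 38.72² = 1499.23840
μ₄/μ₂² = 6973.036 / 1499.23840 = 4.65105
β₂ ≈ 4.651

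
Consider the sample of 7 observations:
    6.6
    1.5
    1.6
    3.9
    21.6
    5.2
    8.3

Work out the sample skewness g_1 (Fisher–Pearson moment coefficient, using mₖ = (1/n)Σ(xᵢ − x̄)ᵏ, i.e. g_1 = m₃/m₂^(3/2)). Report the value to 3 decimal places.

x̄ = (6.6 + 1.5 + 1.6 + 3.9 + 21.6 + 5.2 + 8.3) / 7 = 6.9571
deviations (xᵢ − x̄): -0.3571, -5.4571, -5.3571, -3.0571, 14.6429, -1.7571, 1.3429
Σ(xᵢ − x̄)² = 287.2571 ⇒ m₂ = 287.2571/7 = 41.03673
Σ(xᵢ − x̄)³ = 2791.7406 ⇒ m₃ = 2791.7406/7 = 398.82009
m₂^(3/2) = 41.03673^(1.5) = 262.88100
g_1 = m₃ / m₂^(3/2) = 398.82009 / 262.88100 ≈ 1.517

1.517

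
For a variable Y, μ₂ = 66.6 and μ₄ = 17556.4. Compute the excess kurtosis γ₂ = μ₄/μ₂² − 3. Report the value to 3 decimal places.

0.958

μ₂² = 66.6² = 4435.56000
μ₄/μ₂² = 17556.4 / 4435.56000 = 3.95810
γ₂ = 3.95810 − 3 ≈ 0.958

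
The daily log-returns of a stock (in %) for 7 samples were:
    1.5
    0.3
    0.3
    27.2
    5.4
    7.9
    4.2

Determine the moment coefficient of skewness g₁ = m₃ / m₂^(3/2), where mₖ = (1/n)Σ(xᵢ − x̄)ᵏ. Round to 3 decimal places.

1.684

x̄ = (1.5 + 0.3 + 0.3 + 27.2 + 5.4 + 7.9 + 4.2) / 7 = 6.6857
deviations (xᵢ − x̄): -5.1857, -6.3857, -6.3857, 20.5143, -1.2857, 1.2143, -2.4857
Σ(xᵢ − x̄)² = 538.5886 ⇒ m₂ = 538.5886/7 = 76.94122
Σ(xᵢ − x̄)³ = 7957.2174 ⇒ m₃ = 7957.2174/7 = 1136.74534
m₂^(3/2) = 76.94122^(1.5) = 674.89878
g₁ = m₃ / m₂^(3/2) = 1136.74534 / 674.89878 ≈ 1.684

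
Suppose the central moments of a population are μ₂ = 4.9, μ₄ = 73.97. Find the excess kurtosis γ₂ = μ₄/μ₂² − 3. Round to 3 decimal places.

0.081

μ₂² = 4.9² = 24.01000
μ₄/μ₂² = 73.97 / 24.01000 = 3.08080
γ₂ = 3.08080 − 3 ≈ 0.081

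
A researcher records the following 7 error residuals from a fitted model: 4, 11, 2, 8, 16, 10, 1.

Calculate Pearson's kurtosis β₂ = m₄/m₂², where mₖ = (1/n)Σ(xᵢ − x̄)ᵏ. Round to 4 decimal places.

1.8860

x̄ = 7.4286
Σ(xᵢ − x̄)² = 175.7143 ⇒ m₂ = 25.10204
Σ(xᵢ − x̄)⁴ = 8318.7813 ⇒ m₄ = 1188.39733
m₂² = 630.11245
β₂ = m₄/m₂² = 1188.39733 / 630.11245 ≈ 1.8860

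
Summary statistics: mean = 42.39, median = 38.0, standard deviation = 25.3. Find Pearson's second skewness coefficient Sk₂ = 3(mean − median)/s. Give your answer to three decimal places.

Sk₂ = 3(42.39 − 38.0) / 25.3 = 3 × 4.3900 / 25.3
    = 13.1700 / 25.3 ≈ 0.521

0.521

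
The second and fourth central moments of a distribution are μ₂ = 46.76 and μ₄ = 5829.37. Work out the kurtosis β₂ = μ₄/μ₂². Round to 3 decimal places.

2.666

μ₂² = 46.76² = 2186.49760
μ₄/μ₂² = 5829.37 / 2186.49760 = 2.66608
β₂ ≈ 2.666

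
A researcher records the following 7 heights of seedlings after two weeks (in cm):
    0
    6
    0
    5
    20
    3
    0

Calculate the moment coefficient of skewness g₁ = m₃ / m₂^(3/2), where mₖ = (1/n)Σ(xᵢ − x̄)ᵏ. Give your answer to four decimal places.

1.5526

x̄ = (0 + 6 + 0 + 5 + 20 + 3 + 0) / 7 = 4.8571
deviations (xᵢ − x̄): -4.8571, 1.1429, -4.8571, 0.1429, 15.1429, -1.8571, -4.8571
Σ(xᵢ − x̄)² = 304.8571 ⇒ m₂ = 304.8571/7 = 43.55102
Σ(xᵢ − x̄)³ = 3123.6735 ⇒ m₃ = 3123.6735/7 = 446.23907
m₂^(3/2) = 43.55102^(1.5) = 287.40711
g₁ = m₃ / m₂^(3/2) = 446.23907 / 287.40711 ≈ 1.5526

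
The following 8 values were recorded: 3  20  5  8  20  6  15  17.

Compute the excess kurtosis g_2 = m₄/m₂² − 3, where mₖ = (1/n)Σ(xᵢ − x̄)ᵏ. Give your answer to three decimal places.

-1.687

x̄ = 11.7500
Σ(xᵢ − x̄)² = 343.5000 ⇒ m₂ = 42.93750
Σ(xᵢ − x̄)⁴ = 19364.9063 ⇒ m₄ = 2420.61328
m₂² = 1843.62891
g_2 = m₄/m₂² − 3 = 1.31296 − 3 ≈ -1.687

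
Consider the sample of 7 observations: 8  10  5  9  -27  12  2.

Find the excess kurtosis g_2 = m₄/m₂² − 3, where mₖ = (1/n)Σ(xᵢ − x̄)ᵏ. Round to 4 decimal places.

x̄ = 2.7143
Σ(xᵢ − x̄)² = 1095.4286 ⇒ m₂ = 156.48980
Σ(xᵢ − x̄)⁴ = 792202.3907 ⇒ m₄ = 113171.77010
m₂² = 24489.05623
g_2 = m₄/m₂² − 3 = 4.62132 − 3 ≈ 1.6213

1.6213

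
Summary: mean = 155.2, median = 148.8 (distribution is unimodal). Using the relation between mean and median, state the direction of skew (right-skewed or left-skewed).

right-skewed

mean − median = 155.2 − 148.8 = 6.4
mean > median ⇒ the longer tail is on the right ⇒ right-skewed (positively skewed).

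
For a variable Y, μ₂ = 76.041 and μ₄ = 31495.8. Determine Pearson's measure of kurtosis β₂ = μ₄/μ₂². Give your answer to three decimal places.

μ₂² = 76.041² = 5782.23368
μ₄/μ₂² = 31495.8 / 5782.23368 = 5.44700
β₂ ≈ 5.447

5.447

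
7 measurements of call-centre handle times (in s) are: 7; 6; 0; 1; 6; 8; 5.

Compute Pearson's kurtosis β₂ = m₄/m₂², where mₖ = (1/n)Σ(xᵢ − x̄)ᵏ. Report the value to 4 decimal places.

x̄ = 4.7143
Σ(xᵢ − x̄)² = 55.4286 ⇒ m₂ = 7.91837
Σ(xᵢ − x̄)⁴ = 833.5743 ⇒ m₄ = 119.08205
m₂² = 62.70054
β₂ = m₄/m₂² = 119.08205 / 62.70054 ≈ 1.8992

1.8992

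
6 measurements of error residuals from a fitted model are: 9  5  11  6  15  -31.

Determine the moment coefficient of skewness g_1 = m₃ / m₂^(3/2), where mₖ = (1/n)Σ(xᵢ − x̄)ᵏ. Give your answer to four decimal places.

-1.6026

x̄ = (9 + 5 + 11 + 6 + 15 - 31) / 6 = 2.5000
deviations (xᵢ − x̄): 6.5000, 2.5000, 8.5000, 3.5000, 12.5000, -33.5000
Σ(xᵢ − x̄)² = 1411.5000 ⇒ m₂ = 1411.5000/6 = 235.25000
Σ(xᵢ − x̄)³ = -34695.0000 ⇒ m₃ = -34695.0000/6 = -5782.50000
m₂^(3/2) = 235.25000^(1.5) = 3608.23195
g_1 = m₃ / m₂^(3/2) = -5782.50000 / 3608.23195 ≈ -1.6026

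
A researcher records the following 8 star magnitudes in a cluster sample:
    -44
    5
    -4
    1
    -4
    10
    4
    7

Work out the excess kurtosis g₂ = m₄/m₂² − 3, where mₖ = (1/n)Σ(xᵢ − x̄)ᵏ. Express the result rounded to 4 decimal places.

x̄ = -3.1250
Σ(xᵢ − x̄)² = 2080.8750 ⇒ m₂ = 260.10938
Σ(xᵢ − x̄)⁴ = 2838868.5879 ⇒ m₄ = 354858.57349
m₂² = 67656.88696
g₂ = m₄/m₂² − 3 = 5.24497 − 3 ≈ 2.2450

2.2450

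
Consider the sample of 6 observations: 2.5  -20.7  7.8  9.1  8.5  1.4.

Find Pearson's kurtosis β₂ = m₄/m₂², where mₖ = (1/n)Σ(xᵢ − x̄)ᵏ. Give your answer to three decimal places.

3.624

x̄ = 1.4333
Σ(xᵢ − x̄)² = 640.2733 ⇒ m₂ = 106.71222
Σ(xᵢ − x̄)⁴ = 247579.7134 ⇒ m₄ = 41263.28557
m₂² = 11387.49837
β₂ = m₄/m₂² = 41263.28557 / 11387.49837 ≈ 3.624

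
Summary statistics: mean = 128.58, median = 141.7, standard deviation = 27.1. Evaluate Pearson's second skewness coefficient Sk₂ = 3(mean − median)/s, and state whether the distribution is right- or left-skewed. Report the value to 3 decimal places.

-1.452, left-skewed

Sk₂ = 3(128.58 − 141.7) / 27.1 = 3 × -13.1200 / 27.1
    = -39.3600 / 27.1 ≈ -1.452
Sk₂ < 0 ⇒ mean < median ⇒ left-skewed (negative skew).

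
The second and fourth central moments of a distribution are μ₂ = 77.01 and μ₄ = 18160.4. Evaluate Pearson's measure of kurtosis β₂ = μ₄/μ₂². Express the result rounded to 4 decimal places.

μ₂² = 77.01² = 5930.54010
μ₄/μ₂² = 18160.4 / 5930.54010 = 3.06218
β₂ ≈ 3.0622

3.0622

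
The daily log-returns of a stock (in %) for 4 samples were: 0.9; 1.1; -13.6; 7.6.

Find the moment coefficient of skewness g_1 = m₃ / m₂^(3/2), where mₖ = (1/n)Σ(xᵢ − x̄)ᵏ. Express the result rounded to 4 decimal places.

x̄ = (0.9 + 1.1 - 13.6 + 7.6) / 4 = -1.0000
deviations (xᵢ − x̄): 1.9000, 2.1000, -12.6000, 8.6000
Σ(xᵢ − x̄)² = 240.7400 ⇒ m₂ = 240.7400/4 = 60.18500
Σ(xᵢ − x̄)³ = -1348.2000 ⇒ m₃ = -1348.2000/4 = -337.05000
m₂^(3/2) = 60.18500^(1.5) = 466.90916
g_1 = m₃ / m₂^(3/2) = -337.05000 / 466.90916 ≈ -0.7219

-0.7219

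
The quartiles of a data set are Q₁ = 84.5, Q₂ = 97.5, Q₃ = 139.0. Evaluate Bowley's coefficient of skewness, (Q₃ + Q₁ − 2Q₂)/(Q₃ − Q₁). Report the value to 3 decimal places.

numerator: Q₃ + Q₁ − 2Q₂ = 139.0 + 84.5 − 2×97.5 = 28.5000
denominator: Q₃ − Q₁ = 139.0 − 84.5 = 54.5000
Bowley skewness = 28.5000 / 54.5000 ≈ 0.523

0.523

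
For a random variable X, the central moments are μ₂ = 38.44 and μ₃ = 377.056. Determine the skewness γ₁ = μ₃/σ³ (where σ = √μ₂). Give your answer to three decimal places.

σ = √μ₂ = √38.44 = 6.20000
σ³ = μ₂^(3/2) = 238.32800
γ₁ = μ₃/σ³ = 377.056 / 238.32800 ≈ 1.582

1.582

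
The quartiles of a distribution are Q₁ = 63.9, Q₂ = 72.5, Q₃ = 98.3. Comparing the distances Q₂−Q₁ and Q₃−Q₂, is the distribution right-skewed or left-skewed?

Q₂ − Q₁ = 8.6;  Q₃ − Q₂ = 25.8
Q₃ − Q₂ > Q₂ − Q₁ ⇒ the upper half is more spread out ⇒ right-skewed.

right-skewed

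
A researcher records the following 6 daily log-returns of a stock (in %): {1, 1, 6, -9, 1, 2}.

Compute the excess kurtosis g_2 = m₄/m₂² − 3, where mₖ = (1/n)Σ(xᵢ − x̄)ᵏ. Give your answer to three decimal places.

0.403

x̄ = 0.3333
Σ(xᵢ − x̄)² = 123.3333 ⇒ m₂ = 20.55556
Σ(xᵢ − x̄)⁴ = 8627.7778 ⇒ m₄ = 1437.96296
m₂² = 422.53086
g_2 = m₄/m₂² − 3 = 3.40321 − 3 ≈ 0.403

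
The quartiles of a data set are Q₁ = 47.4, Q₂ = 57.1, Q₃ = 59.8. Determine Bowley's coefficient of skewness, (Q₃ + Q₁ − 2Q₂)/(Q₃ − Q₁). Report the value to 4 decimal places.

-0.5645

numerator: Q₃ + Q₁ − 2Q₂ = 59.8 + 47.4 − 2×57.1 = -7.0000
denominator: Q₃ − Q₁ = 59.8 − 47.4 = 12.4000
Bowley skewness = -7.0000 / 12.4000 ≈ -0.5645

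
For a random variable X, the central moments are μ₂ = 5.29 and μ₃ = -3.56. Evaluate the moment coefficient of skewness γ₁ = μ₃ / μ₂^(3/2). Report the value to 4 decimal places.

-0.2926

σ = √μ₂ = √5.29 = 2.30000
σ³ = μ₂^(3/2) = 12.16700
γ₁ = μ₃/σ³ = -3.56 / 12.16700 ≈ -0.2926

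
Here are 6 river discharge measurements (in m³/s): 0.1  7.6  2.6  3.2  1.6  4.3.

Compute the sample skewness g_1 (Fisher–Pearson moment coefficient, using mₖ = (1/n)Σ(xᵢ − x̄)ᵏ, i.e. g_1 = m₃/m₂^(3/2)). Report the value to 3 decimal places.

x̄ = (0.1 + 7.6 + 2.6 + 3.2 + 1.6 + 4.3) / 6 = 3.2333
deviations (xᵢ − x̄): -3.1333, 4.3667, -0.6333, -0.0333, -1.6333, 1.0667
Σ(xᵢ − x̄)² = 33.0933 ⇒ m₂ = 33.0933/6 = 5.51556
Σ(xᵢ − x̄)³ = 49.1024 ⇒ m₃ = 49.1024/6 = 8.18374
m₂^(3/2) = 5.51556^(1.5) = 12.95340
g_1 = m₃ / m₂^(3/2) = 8.18374 / 12.95340 ≈ 0.632

0.632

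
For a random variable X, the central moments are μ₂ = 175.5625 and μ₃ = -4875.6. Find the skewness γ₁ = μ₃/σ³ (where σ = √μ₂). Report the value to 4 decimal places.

σ = √μ₂ = √175.5625 = 13.25000
σ³ = μ₂^(3/2) = 2326.20313
γ₁ = μ₃/σ³ = -4875.6 / 2326.20313 ≈ -2.0959

-2.0959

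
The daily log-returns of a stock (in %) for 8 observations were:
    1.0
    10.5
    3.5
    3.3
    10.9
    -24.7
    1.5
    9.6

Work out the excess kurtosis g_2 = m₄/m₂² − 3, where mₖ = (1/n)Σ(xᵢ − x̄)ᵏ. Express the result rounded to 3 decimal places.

x̄ = 1.9500
Σ(xᵢ − x̄)² = 927.2800 ⇒ m₂ = 115.91000
Σ(xᵢ − x̄)⁴ = 519611.2175 ⇒ m₄ = 64951.40219
m₂² = 13435.12810
g_2 = m₄/m₂² − 3 = 4.83445 − 3 ≈ 1.834

1.834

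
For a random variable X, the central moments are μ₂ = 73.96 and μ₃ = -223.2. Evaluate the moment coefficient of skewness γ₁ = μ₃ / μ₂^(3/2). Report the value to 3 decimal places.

-0.351

σ = √μ₂ = √73.96 = 8.60000
σ³ = μ₂^(3/2) = 636.05600
γ₁ = μ₃/σ³ = -223.2 / 636.05600 ≈ -0.351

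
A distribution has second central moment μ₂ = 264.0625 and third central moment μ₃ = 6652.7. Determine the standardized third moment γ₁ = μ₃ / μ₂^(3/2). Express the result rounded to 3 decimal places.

σ = √μ₂ = √264.0625 = 16.25000
σ³ = μ₂^(3/2) = 4291.01563
γ₁ = μ₃/σ³ = 6652.7 / 4291.01563 ≈ 1.550

1.550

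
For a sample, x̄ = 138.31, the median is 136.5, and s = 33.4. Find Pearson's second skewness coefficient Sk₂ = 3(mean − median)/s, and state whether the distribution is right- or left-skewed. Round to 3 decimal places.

Sk₂ = 3(138.31 − 136.5) / 33.4 = 3 × 1.8100 / 33.4
    = 5.4300 / 33.4 ≈ 0.163
Sk₂ > 0 ⇒ mean > median ⇒ right-skewed (positive skew).

0.163, right-skewed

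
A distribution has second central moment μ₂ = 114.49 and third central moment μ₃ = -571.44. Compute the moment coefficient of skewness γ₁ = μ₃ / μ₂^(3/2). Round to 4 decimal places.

-0.4665

σ = √μ₂ = √114.49 = 10.70000
σ³ = μ₂^(3/2) = 1225.04300
γ₁ = μ₃/σ³ = -571.44 / 1225.04300 ≈ -0.4665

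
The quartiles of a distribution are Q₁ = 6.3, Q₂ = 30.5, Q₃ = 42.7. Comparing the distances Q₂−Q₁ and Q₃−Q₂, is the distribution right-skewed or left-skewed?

left-skewed

Q₂ − Q₁ = 24.2;  Q₃ − Q₂ = 12.2
Q₂ − Q₁ > Q₃ − Q₂ ⇒ the lower half is more spread out ⇒ left-skewed.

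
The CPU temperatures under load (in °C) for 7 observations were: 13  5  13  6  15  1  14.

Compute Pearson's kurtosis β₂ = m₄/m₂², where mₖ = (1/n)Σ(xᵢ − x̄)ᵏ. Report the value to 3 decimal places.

1.631

x̄ = 9.5714
Σ(xᵢ − x̄)² = 179.7143 ⇒ m₂ = 25.67347
Σ(xᵢ − x̄)⁴ = 7526.6181 ⇒ m₄ = 1075.23115
m₂² = 659.12703
β₂ = m₄/m₂² = 1075.23115 / 659.12703 ≈ 1.631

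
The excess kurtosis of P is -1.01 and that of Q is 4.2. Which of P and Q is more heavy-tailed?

Q

Higher excess kurtosis ⇒ heavier tails relative to the normal distribution.
-1.01 vs 4.2: the larger is 4.2, so Q has heavier tails. (Q is leptokurtic — heavier-than-normal tails; the other is platykurtic.)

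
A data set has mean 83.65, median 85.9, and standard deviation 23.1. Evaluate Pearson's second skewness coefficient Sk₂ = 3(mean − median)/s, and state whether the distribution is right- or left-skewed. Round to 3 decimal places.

-0.292, left-skewed

Sk₂ = 3(83.65 − 85.9) / 23.1 = 3 × -2.2500 / 23.1
    = -6.7500 / 23.1 ≈ -0.292
Sk₂ < 0 ⇒ mean < median ⇒ left-skewed (negative skew).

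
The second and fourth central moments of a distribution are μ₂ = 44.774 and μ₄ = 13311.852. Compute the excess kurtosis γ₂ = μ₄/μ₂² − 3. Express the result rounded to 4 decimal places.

μ₂² = 44.774² = 2004.71108
μ₄/μ₂² = 13311.852 / 2004.71108 = 6.64028
γ₂ = 6.64028 − 3 ≈ 3.6403

3.6403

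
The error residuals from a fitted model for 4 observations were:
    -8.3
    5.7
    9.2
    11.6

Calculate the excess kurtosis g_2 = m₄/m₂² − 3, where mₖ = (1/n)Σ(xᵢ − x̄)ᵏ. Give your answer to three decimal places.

-0.863

x̄ = 4.5500
Σ(xᵢ − x̄)² = 237.7700 ⇒ m₂ = 59.44250
Σ(xᵢ − x̄)⁴ = 30205.0600 ⇒ m₄ = 7551.26501
m₂² = 3533.41081
g_2 = m₄/m₂² − 3 = 2.13710 − 3 ≈ -0.863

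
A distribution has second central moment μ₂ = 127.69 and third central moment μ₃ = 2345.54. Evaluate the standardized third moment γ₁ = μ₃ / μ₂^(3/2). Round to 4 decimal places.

1.6256

σ = √μ₂ = √127.69 = 11.30000
σ³ = μ₂^(3/2) = 1442.89700
γ₁ = μ₃/σ³ = 2345.54 / 1442.89700 ≈ 1.6256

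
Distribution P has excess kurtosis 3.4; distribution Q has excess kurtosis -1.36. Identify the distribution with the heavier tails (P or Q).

P

Higher excess kurtosis ⇒ heavier tails relative to the normal distribution.
3.4 vs -1.36: the larger is 3.4, so P has heavier tails. (P is leptokurtic — heavier-than-normal tails; the other is platykurtic.)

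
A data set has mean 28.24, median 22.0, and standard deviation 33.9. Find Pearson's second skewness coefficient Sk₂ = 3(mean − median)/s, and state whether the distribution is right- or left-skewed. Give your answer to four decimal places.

Sk₂ = 3(28.24 − 22.0) / 33.9 = 3 × 6.2400 / 33.9
    = 18.7200 / 33.9 ≈ 0.5522
Sk₂ > 0 ⇒ mean > median ⇒ right-skewed (positive skew).

0.5522, right-skewed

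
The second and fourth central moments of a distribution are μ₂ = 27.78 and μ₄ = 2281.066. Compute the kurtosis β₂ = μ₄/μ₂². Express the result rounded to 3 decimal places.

μ₂² = 27.78² = 771.72840
μ₄/μ₂² = 2281.066 / 771.72840 = 2.95579
β₂ ≈ 2.956

2.956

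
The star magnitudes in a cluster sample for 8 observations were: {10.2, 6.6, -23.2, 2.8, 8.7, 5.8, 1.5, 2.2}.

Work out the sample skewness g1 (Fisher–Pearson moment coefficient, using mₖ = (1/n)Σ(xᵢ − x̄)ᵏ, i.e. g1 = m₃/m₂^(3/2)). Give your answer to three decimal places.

-1.881

x̄ = (10.2 + 6.6 - 23.2 + 2.8 + 8.7 + 5.8 + 1.5 + 2.2) / 8 = 1.8250
deviations (xᵢ − x̄): 8.3750, 4.7750, -25.0250, 0.9750, 6.8750, 3.9750, -0.3250, 0.3750
Σ(xᵢ − x̄)² = 783.4550 ⇒ m₂ = 783.4550/8 = 97.93188
Σ(xᵢ − x̄)³ = -14586.9172 ⇒ m₃ = -14586.9172/8 = -1823.36466
m₂^(3/2) = 97.93188^(1.5) = 969.13907
g1 = m₃ / m₂^(3/2) = -1823.36466 / 969.13907 ≈ -1.881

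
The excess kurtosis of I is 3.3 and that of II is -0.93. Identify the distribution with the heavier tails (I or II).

Higher excess kurtosis ⇒ heavier tails relative to the normal distribution.
3.3 vs -0.93: the larger is 3.3, so I has heavier tails. (I is leptokurtic — heavier-than-normal tails; the other is platykurtic.)

I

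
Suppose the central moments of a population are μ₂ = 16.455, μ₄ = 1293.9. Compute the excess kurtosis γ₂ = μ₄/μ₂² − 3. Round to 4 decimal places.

1.7786

μ₂² = 16.455² = 270.76702
μ₄/μ₂² = 1293.9 / 270.76702 = 4.77865
γ₂ = 4.77865 − 3 ≈ 1.7786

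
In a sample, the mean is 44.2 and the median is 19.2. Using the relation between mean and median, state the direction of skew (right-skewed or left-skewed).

mean − median = 44.2 − 19.2 = 25.0
mean > median ⇒ the longer tail is on the right ⇒ right-skewed (positively skewed).

right-skewed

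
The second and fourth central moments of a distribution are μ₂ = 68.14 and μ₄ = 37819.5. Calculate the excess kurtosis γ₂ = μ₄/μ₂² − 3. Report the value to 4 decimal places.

5.1454

μ₂² = 68.14² = 4643.05960
μ₄/μ₂² = 37819.5 / 4643.05960 = 8.14538
γ₂ = 8.14538 − 3 ≈ 5.1454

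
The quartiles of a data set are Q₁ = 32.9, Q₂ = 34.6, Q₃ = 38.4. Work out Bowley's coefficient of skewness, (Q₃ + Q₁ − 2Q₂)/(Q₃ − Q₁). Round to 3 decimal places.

numerator: Q₃ + Q₁ − 2Q₂ = 38.4 + 32.9 − 2×34.6 = 2.1000
denominator: Q₃ − Q₁ = 38.4 − 32.9 = 5.5000
Bowley skewness = 2.1000 / 5.5000 ≈ 0.382

0.382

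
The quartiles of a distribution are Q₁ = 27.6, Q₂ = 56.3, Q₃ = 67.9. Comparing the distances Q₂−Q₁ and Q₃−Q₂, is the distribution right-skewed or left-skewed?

left-skewed

Q₂ − Q₁ = 28.7;  Q₃ − Q₂ = 11.6
Q₂ − Q₁ > Q₃ − Q₂ ⇒ the lower half is more spread out ⇒ left-skewed.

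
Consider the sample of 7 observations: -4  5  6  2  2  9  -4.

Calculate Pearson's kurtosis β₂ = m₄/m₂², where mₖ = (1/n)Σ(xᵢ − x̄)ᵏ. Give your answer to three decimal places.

1.787

x̄ = 2.2857
Σ(xᵢ − x̄)² = 145.4286 ⇒ m₂ = 20.77551
Σ(xᵢ − x̄)⁴ = 5399.0845 ⇒ m₄ = 771.29779
m₂² = 431.62182
β₂ = m₄/m₂² = 771.29779 / 431.62182 ≈ 1.787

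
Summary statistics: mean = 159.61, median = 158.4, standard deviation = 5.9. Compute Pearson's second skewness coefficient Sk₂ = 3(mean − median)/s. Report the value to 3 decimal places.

Sk₂ = 3(159.61 − 158.4) / 5.9 = 3 × 1.2100 / 5.9
    = 3.6300 / 5.9 ≈ 0.615

0.615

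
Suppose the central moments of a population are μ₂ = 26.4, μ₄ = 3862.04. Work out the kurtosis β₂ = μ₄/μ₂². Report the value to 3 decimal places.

5.541

μ₂² = 26.4² = 696.96000
μ₄/μ₂² = 3862.04 / 696.96000 = 5.54126
β₂ ≈ 5.541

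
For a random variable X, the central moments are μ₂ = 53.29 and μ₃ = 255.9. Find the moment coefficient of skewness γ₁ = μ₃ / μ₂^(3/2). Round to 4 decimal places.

0.6578

σ = √μ₂ = √53.29 = 7.30000
σ³ = μ₂^(3/2) = 389.01700
γ₁ = μ₃/σ³ = 255.9 / 389.01700 ≈ 0.6578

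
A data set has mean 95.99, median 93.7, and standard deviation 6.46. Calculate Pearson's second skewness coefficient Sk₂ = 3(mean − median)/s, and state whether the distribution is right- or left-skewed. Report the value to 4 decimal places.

Sk₂ = 3(95.99 − 93.7) / 6.46 = 3 × 2.2900 / 6.46
    = 6.8700 / 6.46 ≈ 1.0635
Sk₂ > 0 ⇒ mean > median ⇒ right-skewed (positive skew).

1.0635, right-skewed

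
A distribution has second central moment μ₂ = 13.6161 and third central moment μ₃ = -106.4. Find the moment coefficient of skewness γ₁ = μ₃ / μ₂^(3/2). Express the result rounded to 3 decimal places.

σ = √μ₂ = √13.6161 = 3.69000
σ³ = μ₂^(3/2) = 50.24341
γ₁ = μ₃/σ³ = -106.4 / 50.24341 ≈ -2.118

-2.118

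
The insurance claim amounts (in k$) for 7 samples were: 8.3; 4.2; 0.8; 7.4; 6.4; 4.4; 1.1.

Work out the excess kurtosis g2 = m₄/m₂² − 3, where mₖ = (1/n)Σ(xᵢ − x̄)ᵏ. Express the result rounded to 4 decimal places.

x̄ = 4.6571
Σ(xᵢ − x̄)² = 51.6371 ⇒ m₂ = 7.37673
Σ(xᵢ − x̄)⁴ = 623.4247 ⇒ m₄ = 89.06067
m₂² = 54.41621
g2 = m₄/m₂² − 3 = 1.63666 − 3 ≈ -1.3633

-1.3633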